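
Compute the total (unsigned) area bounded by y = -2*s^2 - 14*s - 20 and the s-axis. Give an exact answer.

9

The curve meets the s-axis where -2*s^2 - 14*s - 20 = 0, i.e. -2*(s + 2)*(s + 5) = 0, at s = -5, -2.
On [-5, -2] the curve lies above the axis; ∫[-5,-2] (-2*s^2 - 14*s - 20) ds = 9, giving area 9.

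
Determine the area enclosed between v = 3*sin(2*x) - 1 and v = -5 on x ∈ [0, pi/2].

On [0, pi/2], (3*sin(2*x) - 1) - (-5) = 3*sin(2*x) + 4 is ≥ 0 throughout, so the area is a single integral of |3*sin(2*x) + 4|.
∫[0,pi/2] (3*sin(2*x) + 4) dx = 3 + 2*pi.

3 + 2*pi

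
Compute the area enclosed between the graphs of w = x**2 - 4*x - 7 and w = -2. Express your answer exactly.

36

Set the curves equal: x**2 - 4*x - 7 = -2, so x**2 - 4*x - 5 = 0, which factors as (x - 5)*(x + 1) = 0. The curves meet at x = -1, 5.
On [-1, 5], w = -2 is on top; that piece has area ∫[-1,5] (-(x**2 - 4*x - 5)) dx = 36.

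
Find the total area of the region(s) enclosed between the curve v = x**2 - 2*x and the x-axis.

The curve meets the x-axis where x**2 - 2*x = 0, i.e. x*(x - 2) = 0, at x = 0, 2.
On [0, 2] the curve lies below the axis; ∫[0,2] (x**2 - 2*x) dx = -4/3, giving area 4/3.

4/3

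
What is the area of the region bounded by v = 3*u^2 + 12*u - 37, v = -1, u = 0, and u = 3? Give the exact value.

53

The difference (3*u^2 + 12*u - 37) - (-1) = 3*u^2 + 12*u - 36 changes sign at u = 2 inside [0, 3], so split the integral there.
∫[0,2] (3*u^2 + 12*u - 36) du = -40; the area of that piece is 40.
∫[2,3] (3*u^2 + 12*u - 36) du = 13.
Total area = 40 + 13 = 53.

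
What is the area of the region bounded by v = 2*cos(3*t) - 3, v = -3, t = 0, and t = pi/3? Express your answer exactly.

4/3

The difference (2*cos(3*t) - 3) - (-3) = 2*cos(3*t) changes sign at t = pi/6 inside [0, pi/3], so split the integral there.
∫[0,pi/6] (2*cos(3*t)) dt = 2/3.
∫[pi/6,pi/3] (2*cos(3*t)) dt = -2/3; the area of that piece is 2/3.
Total area = 2/3 + 2/3 = 4/3.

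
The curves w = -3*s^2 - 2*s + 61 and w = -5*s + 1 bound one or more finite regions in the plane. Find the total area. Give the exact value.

Set the curves equal: -3*s^2 - 2*s + 61 = -5*s + 1, so -3*s^2 + 3*s + 60 = 0, which factors as -3*(s - 5)*(s + 4) = 0. The curves meet at s = -4, 5.
On [-4, 5], w = -3*s^2 - 2*s + 61 is on top; that piece has area ∫[-4,5] (-3*s^2 + 3*s + 60) ds = 729/2.

729/2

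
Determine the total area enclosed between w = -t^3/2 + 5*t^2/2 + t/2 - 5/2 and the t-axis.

74/3

The curve meets the t-axis where -t^3/2 + 5*t^2/2 + t/2 - 5/2 = 0, i.e. -(t - 5)*(t - 1)*(t + 1)/2 = 0, at t = -1, 1, 5.
On [-1, 1] the curve lies below the axis; ∫[-1,1] (-t^3/2 + 5*t^2/2 + t/2 - 5/2) dt = -10/3, giving area 10/3.
On [1, 5] the curve lies above the axis; ∫[1,5] (-t^3/2 + 5*t^2/2 + t/2 - 5/2) dt = 64/3, giving area 64/3.
Total area = 10/3 + 64/3 = 74/3.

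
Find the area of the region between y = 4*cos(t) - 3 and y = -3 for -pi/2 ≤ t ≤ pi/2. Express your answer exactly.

8

On [-pi/2, pi/2], (4*cos(t) - 3) - (-3) = 4*cos(t) is ≥ 0 throughout, so the area is a single integral of |4*cos(t)|.
∫[-pi/2,pi/2] (4*cos(t)) dt = 8.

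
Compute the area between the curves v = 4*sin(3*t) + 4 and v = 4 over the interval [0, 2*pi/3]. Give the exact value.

16/3

The difference (4*sin(3*t) + 4) - (4) = 4*sin(3*t) changes sign at t = pi/3 inside [0, 2*pi/3], so split the integral there.
∫[0,pi/3] (4*sin(3*t)) dt = 8/3.
∫[pi/3,2*pi/3] (4*sin(3*t)) dt = -8/3; the area of that piece is 8/3.
Total area = 8/3 + 8/3 = 16/3.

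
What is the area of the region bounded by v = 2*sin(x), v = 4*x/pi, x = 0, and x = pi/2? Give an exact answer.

On [0, pi/2], (2*sin(x)) - (4*x/pi) = -4*x/pi + 2*sin(x) is ≥ 0 throughout, so the area is a single integral of |-4*x/pi + 2*sin(x)|.
∫[0,pi/2] (-4*x/pi + 2*sin(x)) dx = 2 - pi/2.

2 - pi/2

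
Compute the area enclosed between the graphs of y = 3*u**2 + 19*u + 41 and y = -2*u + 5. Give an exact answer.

1/2

Set the curves equal: 3*u**2 + 19*u + 41 = -2*u + 5, so 3*u**2 + 21*u + 36 = 0, which factors as 3*(u + 3)*(u + 4) = 0. The curves meet at u = -4, -3.
On [-4, -3], y = -2*u + 5 is on top; that piece has area ∫[-4,-3] (-(3*u**2 + 21*u + 36)) du = 1/2.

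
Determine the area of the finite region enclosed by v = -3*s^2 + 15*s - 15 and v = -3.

27/2

Set the curves equal: -3*s^2 + 15*s - 15 = -3, so -3*s^2 + 15*s - 12 = 0, which factors as -3*(s - 4)*(s - 1) = 0. The curves meet at s = 1, 4.
On [1, 4], v = -3*s^2 + 15*s - 15 is on top; that piece has area ∫[1,4] (-3*s^2 + 15*s - 12) ds = 27/2.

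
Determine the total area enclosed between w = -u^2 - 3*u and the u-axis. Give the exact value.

9/2

The curve meets the u-axis where -u^2 - 3*u = 0, i.e. -u*(u + 3) = 0, at u = -3, 0.
On [-3, 0] the curve lies above the axis; ∫[-3,0] (-u^2 - 3*u) du = 9/2, giving area 9/2.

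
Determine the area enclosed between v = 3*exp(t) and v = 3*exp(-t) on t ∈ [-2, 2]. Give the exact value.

-12 + 6*exp(-2) + 6*exp(2)

The difference (3*exp(t)) - (3*exp(-t)) = 3*exp(t) - 3*exp(-t) changes sign at t = 0 inside [-2, 2], so split the integral there.
∫[-2,0] (3*exp(t) - 3*exp(-t)) dt = -3*exp(2) - 3*exp(-2) + 6; the area of that piece is -6 + 3*exp(-2) + 3*exp(2).
∫[0,2] (3*exp(t) - 3*exp(-t)) dt = -6 + 3*exp(-2) + 3*exp(2).
Total area = (-6 + 3*exp(-2) + 3*exp(2)) + (-6 + 3*exp(-2) + 3*exp(2)) = -12 + 6*exp(-2) + 6*exp(2).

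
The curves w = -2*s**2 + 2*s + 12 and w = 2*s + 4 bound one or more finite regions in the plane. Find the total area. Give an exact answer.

64/3

Set the curves equal: -2*s**2 + 2*s + 12 = 2*s + 4, so -2*s**2 + 8 = 0, which factors as -2*(s - 2)*(s + 2) = 0. The curves meet at s = -2, 2.
On [-2, 2], w = -2*s**2 + 2*s + 12 is on top; that piece has area ∫[-2,2] (-2*s**2 + 8) ds = 64/3.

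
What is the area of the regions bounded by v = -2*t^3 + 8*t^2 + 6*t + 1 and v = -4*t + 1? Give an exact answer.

Set the curves equal: -2*t^3 + 8*t^2 + 6*t + 1 = -4*t + 1, so -2*t^3 + 8*t^2 + 10*t = 0, which factors as -2*t*(t - 5)*(t + 1) = 0. The curves meet at t = -1, 0, 5.
On [-1, 0], v = -4*t + 1 is on top; that piece has area ∫[-1,0] (-(-2*t^3 + 8*t^2 + 10*t)) dt = 11/6.
On [0, 5], v = -2*t^3 + 8*t^2 + 6*t + 1 is on top; that piece has area ∫[0,5] (-2*t^3 + 8*t^2 + 10*t) dt = 875/6.
Total enclosed area = 11/6 + 875/6 = 443/3.

443/3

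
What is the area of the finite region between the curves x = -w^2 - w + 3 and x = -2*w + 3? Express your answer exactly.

1/6

Both boundary curves give x as a function of w, so integrate with respect to w. Setting them equal: -w^2 + w = 0, i.e. -w*(w - 1) = 0, so they meet at w = 0, 1.
For w in [0, 1], x = -w^2 - w + 3 is on the right; area = ∫[0,1] (-w^2 + w) dw = 1/6.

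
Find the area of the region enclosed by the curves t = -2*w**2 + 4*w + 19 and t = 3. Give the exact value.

Both boundary curves give t as a function of w, so integrate with respect to w. Setting them equal: -2*w**2 + 4*w + 16 = 0, i.e. -2*(w - 4)*(w + 2) = 0, so they meet at w = -2, 4.
For w in [-2, 4], t = -2*w**2 + 4*w + 19 is on the right; area = ∫[-2,4] (-2*w**2 + 4*w + 16) dw = 72.

72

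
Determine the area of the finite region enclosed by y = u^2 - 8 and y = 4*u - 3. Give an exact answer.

Set the curves equal: u^2 - 8 = 4*u - 3, so u^2 - 4*u - 5 = 0, which factors as (u - 5)*(u + 1) = 0. The curves meet at u = -1, 5.
On [-1, 5], y = 4*u - 3 is on top; that piece has area ∫[-1,5] (-(u^2 - 4*u - 5)) du = 36.

36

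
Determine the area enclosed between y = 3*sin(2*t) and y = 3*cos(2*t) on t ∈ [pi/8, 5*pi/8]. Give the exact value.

3*sqrt(2)

On [pi/8, 5*pi/8], (3*sin(2*t)) - (3*cos(2*t)) = 3*sin(2*t) - 3*cos(2*t) is ≥ 0 throughout, so the area is a single integral of |3*sin(2*t) - 3*cos(2*t)|.
∫[pi/8,5*pi/8] (3*sin(2*t) - 3*cos(2*t)) dt = 3*sqrt(2).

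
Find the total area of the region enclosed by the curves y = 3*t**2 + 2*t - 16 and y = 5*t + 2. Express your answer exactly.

125/2

Set the curves equal: 3*t**2 + 2*t - 16 = 5*t + 2, so 3*t**2 - 3*t - 18 = 0, which factors as 3*(t - 3)*(t + 2) = 0. The curves meet at t = -2, 3.
On [-2, 3], y = 5*t + 2 is on top; that piece has area ∫[-2,3] (-(3*t**2 - 3*t - 18)) dt = 125/2.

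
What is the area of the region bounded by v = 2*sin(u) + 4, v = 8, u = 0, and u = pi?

On [0, pi], (2*sin(u) + 4) - (8) = 2*sin(u) - 4 is ≤ 0 throughout, so the area is a single integral of |2*sin(u) - 4|.
∫[0,pi] (2*sin(u) - 4) du = 4 - 4*pi; the area of that piece is -4 + 4*pi.

-4 + 4*pi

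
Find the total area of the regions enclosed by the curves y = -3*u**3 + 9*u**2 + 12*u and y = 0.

Set the curves equal: -3*u**3 + 9*u**2 + 12*u = 0, so -3*u**3 + 9*u**2 + 12*u = 0, which factors as -3*u*(u - 4)*(u + 1) = 0. The curves meet at u = -1, 0, 4.
On [-1, 0], y = 0 is on top; that piece has area ∫[-1,0] (-(-3*u**3 + 9*u**2 + 12*u)) du = 9/4.
On [0, 4], y = -3*u**3 + 9*u**2 + 12*u is on top; that piece has area ∫[0,4] (-3*u**3 + 9*u**2 + 12*u) du = 96.
Total enclosed area = 9/4 + 96 = 393/4.

393/4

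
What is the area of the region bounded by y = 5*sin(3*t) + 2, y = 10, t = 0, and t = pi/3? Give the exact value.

On [0, pi/3], (5*sin(3*t) + 2) - (10) = 5*sin(3*t) - 8 is ≤ 0 throughout, so the area is a single integral of |5*sin(3*t) - 8|.
∫[0,pi/3] (5*sin(3*t) - 8) dt = 10/3 - 8*pi/3; the area of that piece is -10/3 + 8*pi/3.

-10/3 + 8*pi/3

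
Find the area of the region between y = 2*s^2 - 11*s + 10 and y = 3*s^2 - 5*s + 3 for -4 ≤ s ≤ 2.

188/3

The difference (2*s^2 - 11*s + 10) - (3*s^2 - 5*s + 3) = -s^2 - 6*s + 7 changes sign at s = 1 inside [-4, 2], so split the integral there.
∫[-4,1] (-s^2 - 6*s + 7) ds = 175/3.
∫[1,2] (-s^2 - 6*s + 7) ds = -13/3; the area of that piece is 13/3.
Total area = 175/3 + 13/3 = 188/3.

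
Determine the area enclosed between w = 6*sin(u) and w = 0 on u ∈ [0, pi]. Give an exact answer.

On [0, pi], (6*sin(u)) - (0) = 6*sin(u) is ≥ 0 throughout, so the area is a single integral of |6*sin(u)|.
∫[0,pi] (6*sin(u)) du = 12.

12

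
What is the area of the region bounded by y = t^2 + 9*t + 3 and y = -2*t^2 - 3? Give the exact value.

Set the curves equal: t^2 + 9*t + 3 = -2*t^2 - 3, so 3*t^2 + 9*t + 6 = 0, which factors as 3*(t + 1)*(t + 2) = 0. The curves meet at t = -2, -1.
On [-2, -1], y = -2*t^2 - 3 is on top; that piece has area ∫[-2,-1] (-(3*t^2 + 9*t + 6)) dt = 1/2.

1/2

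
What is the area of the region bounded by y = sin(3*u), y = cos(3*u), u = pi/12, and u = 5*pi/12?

On [pi/12, 5*pi/12], (sin(3*u)) - (cos(3*u)) = sin(3*u) - cos(3*u) is ≥ 0 throughout, so the area is a single integral of |sin(3*u) - cos(3*u)|.
∫[pi/12,5*pi/12] (sin(3*u) - cos(3*u)) du = 2*sqrt(2)/3.

2*sqrt(2)/3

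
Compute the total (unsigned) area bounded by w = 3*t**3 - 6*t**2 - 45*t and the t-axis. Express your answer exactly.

The curve meets the t-axis where 3*t**3 - 6*t**2 - 45*t = 0, i.e. 3*t*(t - 5)*(t + 3) = 0, at t = -3, 0, 5.
On [-3, 0] the curve lies above the axis; ∫[-3,0] (3*t**3 - 6*t**2 - 45*t) dt = 351/4, giving area 351/4.
On [0, 5] the curve lies below the axis; ∫[0,5] (3*t**3 - 6*t**2 - 45*t) dt = -1375/4, giving area 1375/4.
Total area = 351/4 + 1375/4 = 863/2.

863/2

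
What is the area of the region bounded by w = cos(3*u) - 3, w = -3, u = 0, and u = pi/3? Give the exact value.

The difference (cos(3*u) - 3) - (-3) = cos(3*u) changes sign at u = pi/6 inside [0, pi/3], so split the integral there.
∫[0,pi/6] (cos(3*u)) du = 1/3.
∫[pi/6,pi/3] (cos(3*u)) du = -1/3; the area of that piece is 1/3.
Total area = 1/3 + 1/3 = 2/3.

2/3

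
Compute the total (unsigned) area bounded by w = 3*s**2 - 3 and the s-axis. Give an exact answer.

The curve meets the s-axis where 3*s**2 - 3 = 0, i.e. 3*(s - 1)*(s + 1) = 0, at s = -1, 1.
On [-1, 1] the curve lies below the axis; ∫[-1,1] (3*s**2 - 3) ds = -4, giving area 4.

4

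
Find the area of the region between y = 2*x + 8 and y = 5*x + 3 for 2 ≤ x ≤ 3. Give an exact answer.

On [2, 3], (2*x + 8) - (5*x + 3) = -3*x + 5 is ≤ 0 throughout, so the area is a single integral of |-3*x + 5|.
∫[2,3] (-3*x + 5) dx = -5/2; the area of that piece is 5/2.

5/2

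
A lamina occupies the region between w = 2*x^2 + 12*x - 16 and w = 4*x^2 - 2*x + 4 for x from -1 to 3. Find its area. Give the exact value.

142/3

The difference (2*x^2 + 12*x - 16) - (4*x^2 - 2*x + 4) = -2*x^2 + 14*x - 20 changes sign at x = 2 inside [-1, 3], so split the integral there.
∫[-1,2] (-2*x^2 + 14*x - 20) dx = -45; the area of that piece is 45.
∫[2,3] (-2*x^2 + 14*x - 20) dx = 7/3.
Total area = 45 + 7/3 = 142/3.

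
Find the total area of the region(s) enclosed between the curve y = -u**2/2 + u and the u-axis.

The curve meets the u-axis where -u**2/2 + u = 0, i.e. -u*(u - 2)/2 = 0, at u = 0, 2.
On [0, 2] the curve lies above the axis; ∫[0,2] (-u**2/2 + u) du = 2/3, giving area 2/3.

2/3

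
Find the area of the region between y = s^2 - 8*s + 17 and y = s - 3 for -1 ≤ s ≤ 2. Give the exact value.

On [-1, 2], (s^2 - 8*s + 17) - (s - 3) = s^2 - 9*s + 20 is ≥ 0 throughout, so the area is a single integral of |s^2 - 9*s + 20|.
∫[-1,2] (s^2 - 9*s + 20) ds = 99/2.

99/2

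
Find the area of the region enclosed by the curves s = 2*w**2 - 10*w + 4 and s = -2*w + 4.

64/3

Both boundary curves give s as a function of w, so integrate with respect to w. Setting them equal: 2*w**2 - 8*w = 0, i.e. 2*w*(w - 4) = 0, so they meet at w = 0, 4.
For w in [0, 4], s = 2*w**2 - 10*w + 4 is on the left; area = ∫[0,4] (-(2*w**2 - 8*w)) dw = 64/3.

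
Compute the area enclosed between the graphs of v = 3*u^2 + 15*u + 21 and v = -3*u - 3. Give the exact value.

4

Set the curves equal: 3*u^2 + 15*u + 21 = -3*u - 3, so 3*u^2 + 18*u + 24 = 0, which factors as 3*(u + 2)*(u + 4) = 0. The curves meet at u = -4, -2.
On [-4, -2], v = -3*u - 3 is on top; that piece has area ∫[-4,-2] (-(3*u^2 + 18*u + 24)) du = 4.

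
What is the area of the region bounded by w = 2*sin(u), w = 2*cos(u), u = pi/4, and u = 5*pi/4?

4*sqrt(2)

On [pi/4, 5*pi/4], (2*sin(u)) - (2*cos(u)) = 2*sin(u) - 2*cos(u) is ≥ 0 throughout, so the area is a single integral of |2*sin(u) - 2*cos(u)|.
∫[pi/4,5*pi/4] (2*sin(u) - 2*cos(u)) du = 4*sqrt(2).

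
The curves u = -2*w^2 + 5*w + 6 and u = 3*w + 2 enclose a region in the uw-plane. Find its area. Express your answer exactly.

9

Both boundary curves give u as a function of w, so integrate with respect to w. Setting them equal: -2*w^2 + 2*w + 4 = 0, i.e. -2*(w - 2)*(w + 1) = 0, so they meet at w = -1, 2.
For w in [-1, 2], u = -2*w^2 + 5*w + 6 is on the right; area = ∫[-1,2] (-2*w^2 + 2*w + 4) dw = 9.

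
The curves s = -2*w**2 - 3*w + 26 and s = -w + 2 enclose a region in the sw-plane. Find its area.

343/3

Both boundary curves give s as a function of w, so integrate with respect to w. Setting them equal: -2*w**2 - 2*w + 24 = 0, i.e. -2*(w - 3)*(w + 4) = 0, so they meet at w = -4, 3.
For w in [-4, 3], s = -2*w**2 - 3*w + 26 is on the right; area = ∫[-4,3] (-2*w**2 - 2*w + 24) dw = 343/3.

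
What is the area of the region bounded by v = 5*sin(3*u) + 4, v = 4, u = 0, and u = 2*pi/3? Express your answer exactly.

20/3

The difference (5*sin(3*u) + 4) - (4) = 5*sin(3*u) changes sign at u = pi/3 inside [0, 2*pi/3], so split the integral there.
∫[0,pi/3] (5*sin(3*u)) du = 10/3.
∫[pi/3,2*pi/3] (5*sin(3*u)) du = -10/3; the area of that piece is 10/3.
Total area = 10/3 + 10/3 = 20/3.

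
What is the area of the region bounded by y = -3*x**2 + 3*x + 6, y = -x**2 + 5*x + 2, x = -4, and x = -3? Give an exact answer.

On [-4, -3], (-3*x**2 + 3*x + 6) - (-x**2 + 5*x + 2) = -2*x**2 - 2*x + 4 is ≤ 0 throughout, so the area is a single integral of |-2*x**2 - 2*x + 4|.
∫[-4,-3] (-2*x**2 - 2*x + 4) dx = -41/3; the area of that piece is 41/3.

41/3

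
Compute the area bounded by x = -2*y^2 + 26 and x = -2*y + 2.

343/3

Both boundary curves give x as a function of y, so integrate with respect to y. Setting them equal: -2*y^2 + 2*y + 24 = 0, i.e. -2*(y - 4)*(y + 3) = 0, so they meet at y = -3, 4.
For y in [-3, 4], x = -2*y^2 + 26 is on the right; area = ∫[-3,4] (-2*y^2 + 2*y + 24) dy = 343/3.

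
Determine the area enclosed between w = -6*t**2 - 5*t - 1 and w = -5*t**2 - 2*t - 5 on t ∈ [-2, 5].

449/6

The difference (-6*t**2 - 5*t - 1) - (-5*t**2 - 2*t - 5) = -t**2 - 3*t + 4 changes sign at t = 1 inside [-2, 5], so split the integral there.
∫[-2,1] (-t**2 - 3*t + 4) dt = 27/2.
∫[1,5] (-t**2 - 3*t + 4) dt = -184/3; the area of that piece is 184/3.
Total area = 27/2 + 184/3 = 449/6.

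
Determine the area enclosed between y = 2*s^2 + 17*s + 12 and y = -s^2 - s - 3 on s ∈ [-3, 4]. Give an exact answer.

291

The difference (2*s^2 + 17*s + 12) - (-s^2 - s - 3) = 3*s^2 + 18*s + 15 changes sign at s = -1 inside [-3, 4], so split the integral there.
∫[-3,-1] (3*s^2 + 18*s + 15) ds = -16; the area of that piece is 16.
∫[-1,4] (3*s^2 + 18*s + 15) ds = 275.
Total area = 16 + 275 = 291.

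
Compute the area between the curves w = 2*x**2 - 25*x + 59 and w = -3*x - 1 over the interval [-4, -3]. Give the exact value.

On [-4, -3], (2*x**2 - 25*x + 59) - (-3*x - 1) = 2*x**2 - 22*x + 60 is ≥ 0 throughout, so the area is a single integral of |2*x**2 - 22*x + 60|.
∫[-4,-3] (2*x**2 - 22*x + 60) dx = 485/3.

485/3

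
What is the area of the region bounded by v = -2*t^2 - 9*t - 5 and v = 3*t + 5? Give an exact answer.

64/3

Set the curves equal: -2*t^2 - 9*t - 5 = 3*t + 5, so -2*t^2 - 12*t - 10 = 0, which factors as -2*(t + 1)*(t + 5) = 0. The curves meet at t = -5, -1.
On [-5, -1], v = -2*t^2 - 9*t - 5 is on top; that piece has area ∫[-5,-1] (-2*t^2 - 12*t - 10) dt = 64/3.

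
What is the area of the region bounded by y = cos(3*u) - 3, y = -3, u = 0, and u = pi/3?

2/3

The difference (cos(3*u) - 3) - (-3) = cos(3*u) changes sign at u = pi/6 inside [0, pi/3], so split the integral there.
∫[0,pi/6] (cos(3*u)) du = 1/3.
∫[pi/6,pi/3] (cos(3*u)) du = -1/3; the area of that piece is 1/3.
Total area = 1/3 + 1/3 = 2/3.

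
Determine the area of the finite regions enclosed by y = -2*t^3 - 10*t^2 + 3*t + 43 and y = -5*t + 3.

937/6

Set the curves equal: -2*t^3 - 10*t^2 + 3*t + 43 = -5*t + 3, so -2*t^3 - 10*t^2 + 8*t + 40 = 0, which factors as -2*(t - 2)*(t + 2)*(t + 5) = 0. The curves meet at t = -5, -2, 2.
On [-5, -2], y = -5*t + 3 is on top; that piece has area ∫[-5,-2] (-(-2*t^3 - 10*t^2 + 8*t + 40)) dt = 99/2.
On [-2, 2], y = -2*t^3 - 10*t^2 + 3*t + 43 is on top; that piece has area ∫[-2,2] (-2*t^3 - 10*t^2 + 8*t + 40) dt = 320/3.
Total enclosed area = 99/2 + 320/3 = 937/6.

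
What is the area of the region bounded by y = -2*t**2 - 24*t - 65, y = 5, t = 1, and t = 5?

On [1, 5], (-2*t**2 - 24*t - 65) - (5) = -2*t**2 - 24*t - 70 is ≤ 0 throughout, so the area is a single integral of |-2*t**2 - 24*t - 70|.
∫[1,5] (-2*t**2 - 24*t - 70) dt = -1952/3; the area of that piece is 1952/3.

1952/3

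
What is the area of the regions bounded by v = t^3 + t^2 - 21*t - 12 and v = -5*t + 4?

Set the curves equal: t^3 + t^2 - 21*t - 12 = -5*t + 4, so t^3 + t^2 - 16*t - 16 = 0, which factors as (t - 4)*(t + 1)*(t + 4) = 0. The curves meet at t = -4, -1, 4.
On [-4, -1], v = t^3 + t^2 - 21*t - 12 is on top; that piece has area ∫[-4,-1] (t^3 + t^2 - 16*t - 16) dt = 117/4.
On [-1, 4], v = -5*t + 4 is on top; that piece has area ∫[-1,4] (-(t^3 + t^2 - 16*t - 16)) dt = 1375/12.
Total enclosed area = 117/4 + 1375/12 = 863/6.

863/6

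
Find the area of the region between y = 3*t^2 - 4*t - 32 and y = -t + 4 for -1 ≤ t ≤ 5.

149

The difference (3*t^2 - 4*t - 32) - (-t + 4) = 3*t^2 - 3*t - 36 changes sign at t = 4 inside [-1, 5], so split the integral there.
∫[-1,4] (3*t^2 - 3*t - 36) dt = -275/2; the area of that piece is 275/2.
∫[4,5] (3*t^2 - 3*t - 36) dt = 23/2.
Total area = 275/2 + 23/2 = 149.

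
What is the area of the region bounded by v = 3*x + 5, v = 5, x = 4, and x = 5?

27/2

On [4, 5], (3*x + 5) - (5) = 3*x is ≥ 0 throughout, so the area is a single integral of |3*x|.
∫[4,5] (3*x) dx = 27/2.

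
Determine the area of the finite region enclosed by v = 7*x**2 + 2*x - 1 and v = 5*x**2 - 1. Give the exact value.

Set the curves equal: 7*x**2 + 2*x - 1 = 5*x**2 - 1, so 2*x**2 + 2*x = 0, which factors as 2*x*(x + 1) = 0. The curves meet at x = -1, 0.
On [-1, 0], v = 5*x**2 - 1 is on top; that piece has area ∫[-1,0] (-(2*x**2 + 2*x)) dx = 1/3.

1/3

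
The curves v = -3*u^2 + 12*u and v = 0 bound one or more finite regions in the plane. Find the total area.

Set the curves equal: -3*u^2 + 12*u = 0, so -3*u^2 + 12*u = 0, which factors as -3*u*(u - 4) = 0. The curves meet at u = 0, 4.
On [0, 4], v = -3*u^2 + 12*u is on top; that piece has area ∫[0,4] (-3*u^2 + 12*u) du = 32.

32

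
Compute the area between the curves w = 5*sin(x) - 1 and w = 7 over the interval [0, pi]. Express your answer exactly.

-10 + 8*pi

On [0, pi], (5*sin(x) - 1) - (7) = 5*sin(x) - 8 is ≤ 0 throughout, so the area is a single integral of |5*sin(x) - 8|.
∫[0,pi] (5*sin(x) - 8) dx = 10 - 8*pi; the area of that piece is -10 + 8*pi.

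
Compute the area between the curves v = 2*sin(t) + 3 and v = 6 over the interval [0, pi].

On [0, pi], (2*sin(t) + 3) - (6) = 2*sin(t) - 3 is ≤ 0 throughout, so the area is a single integral of |2*sin(t) - 3|.
∫[0,pi] (2*sin(t) - 3) dt = 4 - 3*pi; the area of that piece is -4 + 3*pi.

-4 + 3*pi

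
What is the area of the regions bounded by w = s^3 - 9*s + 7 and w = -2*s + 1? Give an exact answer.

131/4

Set the curves equal: s^3 - 9*s + 7 = -2*s + 1, so s^3 - 7*s + 6 = 0, which factors as (s - 2)*(s - 1)*(s + 3) = 0. The curves meet at s = -3, 1, 2.
On [-3, 1], w = s^3 - 9*s + 7 is on top; that piece has area ∫[-3,1] (s^3 - 7*s + 6) ds = 32.
On [1, 2], w = -2*s + 1 is on top; that piece has area ∫[1,2] (-(s^3 - 7*s + 6)) ds = 3/4.
Total enclosed area = 32 + 3/4 = 131/4.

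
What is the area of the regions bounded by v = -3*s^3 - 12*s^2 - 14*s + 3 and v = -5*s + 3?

37/4

Set the curves equal: -3*s^3 - 12*s^2 - 14*s + 3 = -5*s + 3, so -3*s^3 - 12*s^2 - 9*s = 0, which factors as -3*s*(s + 1)*(s + 3) = 0. The curves meet at s = -3, -1, 0.
On [-3, -1], v = -5*s + 3 is on top; that piece has area ∫[-3,-1] (-(-3*s^3 - 12*s^2 - 9*s)) ds = 8.
On [-1, 0], v = -3*s^3 - 12*s^2 - 14*s + 3 is on top; that piece has area ∫[-1,0] (-3*s^3 - 12*s^2 - 9*s) ds = 5/4.
Total enclosed area = 8 + 5/4 = 37/4.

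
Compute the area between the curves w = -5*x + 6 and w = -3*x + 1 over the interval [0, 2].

On [0, 2], (-5*x + 6) - (-3*x + 1) = -2*x + 5 is ≥ 0 throughout, so the area is a single integral of |-2*x + 5|.
∫[0,2] (-2*x + 5) dx = 6.

6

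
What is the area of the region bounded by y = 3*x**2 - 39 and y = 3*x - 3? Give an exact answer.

343/2

Set the curves equal: 3*x**2 - 39 = 3*x - 3, so 3*x**2 - 3*x - 36 = 0, which factors as 3*(x - 4)*(x + 3) = 0. The curves meet at x = -3, 4.
On [-3, 4], y = 3*x - 3 is on top; that piece has area ∫[-3,4] (-(3*x**2 - 3*x - 36)) dx = 343/2.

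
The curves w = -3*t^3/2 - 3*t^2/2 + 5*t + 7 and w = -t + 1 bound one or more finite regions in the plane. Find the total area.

Set the curves equal: -3*t^3/2 - 3*t^2/2 + 5*t + 7 = -t + 1, so -3*t^3/2 - 3*t^2/2 + 6*t + 6 = 0, which factors as -3*(t - 2)*(t + 1)*(t + 2)/2 = 0. The curves meet at t = -2, -1, 2.
On [-2, -1], w = -t + 1 is on top; that piece has area ∫[-2,-1] (-(-3*t^3/2 - 3*t^2/2 + 6*t + 6)) dt = 7/8.
On [-1, 2], w = -3*t^3/2 - 3*t^2/2 + 5*t + 7 is on top; that piece has area ∫[-1,2] (-3*t^3/2 - 3*t^2/2 + 6*t + 6) dt = 135/8.
Total enclosed area = 7/8 + 135/8 = 71/4.

71/4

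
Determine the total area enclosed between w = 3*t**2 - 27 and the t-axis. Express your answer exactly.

108

The curve meets the t-axis where 3*t**2 - 27 = 0, i.e. 3*(t - 3)*(t + 3) = 0, at t = -3, 3.
On [-3, 3] the curve lies below the axis; ∫[-3,3] (3*t**2 - 27) dt = -108, giving area 108.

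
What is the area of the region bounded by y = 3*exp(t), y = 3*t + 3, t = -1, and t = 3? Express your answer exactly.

On [-1, 3], (3*exp(t)) - (3*t + 3) = -3*t + 3*exp(t) - 3 is ≥ 0 throughout, so the area is a single integral of |-3*t + 3*exp(t) - 3|.
∫[-1,3] (-3*t + 3*exp(t) - 3) dt = -24 - 3*exp(-1) + 3*exp(3).

-24 - 3*exp(-1) + 3*exp(3)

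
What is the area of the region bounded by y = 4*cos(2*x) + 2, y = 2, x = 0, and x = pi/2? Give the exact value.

The difference (4*cos(2*x) + 2) - (2) = 4*cos(2*x) changes sign at x = pi/4 inside [0, pi/2], so split the integral there.
∫[0,pi/4] (4*cos(2*x)) dx = 2.
∫[pi/4,pi/2] (4*cos(2*x)) dx = -2; the area of that piece is 2.
Total area = 2 + 2 = 4.

4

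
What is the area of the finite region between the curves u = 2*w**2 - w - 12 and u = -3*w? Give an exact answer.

125/3

Both boundary curves give u as a function of w, so integrate with respect to w. Setting them equal: 2*w**2 + 2*w - 12 = 0, i.e. 2*(w - 2)*(w + 3) = 0, so they meet at w = -3, 2.
For w in [-3, 2], u = 2*w**2 - w - 12 is on the left; area = ∫[-3,2] (-(2*w**2 + 2*w - 12)) dw = 125/3.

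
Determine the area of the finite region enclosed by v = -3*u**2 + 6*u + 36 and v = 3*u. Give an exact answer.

343/2

Set the curves equal: -3*u**2 + 6*u + 36 = 3*u, so -3*u**2 + 3*u + 36 = 0, which factors as -3*(u - 4)*(u + 3) = 0. The curves meet at u = -3, 4.
On [-3, 4], v = -3*u**2 + 6*u + 36 is on top; that piece has area ∫[-3,4] (-3*u**2 + 3*u + 36) du = 343/2.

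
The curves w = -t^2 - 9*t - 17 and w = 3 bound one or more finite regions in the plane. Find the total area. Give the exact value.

1/6

Set the curves equal: -t^2 - 9*t - 17 = 3, so -t^2 - 9*t - 20 = 0, which factors as -(t + 4)*(t + 5) = 0. The curves meet at t = -5, -4.
On [-5, -4], w = -t^2 - 9*t - 17 is on top; that piece has area ∫[-5,-4] (-t^2 - 9*t - 20) dt = 1/6.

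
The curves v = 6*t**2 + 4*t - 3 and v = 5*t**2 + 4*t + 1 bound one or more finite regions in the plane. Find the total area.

Set the curves equal: 6*t**2 + 4*t - 3 = 5*t**2 + 4*t + 1, so t**2 - 4 = 0, which factors as (t - 2)*(t + 2) = 0. The curves meet at t = -2, 2.
On [-2, 2], v = 5*t**2 + 4*t + 1 is on top; that piece has area ∫[-2,2] (-(t**2 - 4)) dt = 32/3.

32/3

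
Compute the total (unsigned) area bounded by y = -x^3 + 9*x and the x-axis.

81/2

The curve meets the x-axis where -x^3 + 9*x = 0, i.e. -x*(x - 3)*(x + 3) = 0, at x = -3, 0, 3.
On [-3, 0] the curve lies below the axis; ∫[-3,0] (-x^3 + 9*x) dx = -81/4, giving area 81/4.
On [0, 3] the curve lies above the axis; ∫[0,3] (-x^3 + 9*x) dx = 81/4, giving area 81/4.
Total area = 81/4 + 81/4 = 81/2.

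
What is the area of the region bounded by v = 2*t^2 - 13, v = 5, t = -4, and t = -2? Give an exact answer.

12

The difference (2*t^2 - 13) - (5) = 2*t^2 - 18 changes sign at t = -3 inside [-4, -2], so split the integral there.
∫[-4,-3] (2*t^2 - 18) dt = 20/3.
∫[-3,-2] (2*t^2 - 18) dt = -16/3; the area of that piece is 16/3.
Total area = 20/3 + 16/3 = 12.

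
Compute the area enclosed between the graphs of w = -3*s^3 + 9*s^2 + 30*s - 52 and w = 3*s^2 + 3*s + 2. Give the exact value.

Set the curves equal: -3*s^3 + 9*s^2 + 30*s - 52 = 3*s^2 + 3*s + 2, so -3*s^3 + 6*s^2 + 27*s - 54 = 0, which factors as -3*(s - 3)*(s - 2)*(s + 3) = 0. The curves meet at s = -3, 2, 3.
On [-3, 2], w = 3*s^2 + 3*s + 2 is on top; that piece has area ∫[-3,2] (-(-3*s^3 + 6*s^2 + 27*s - 54)) ds = 875/4.
On [2, 3], w = -3*s^3 + 9*s^2 + 30*s - 52 is on top; that piece has area ∫[2,3] (-3*s^3 + 6*s^2 + 27*s - 54) ds = 11/4.
Total enclosed area = 875/4 + 11/4 = 443/2.

443/2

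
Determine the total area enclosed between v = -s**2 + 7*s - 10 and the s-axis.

The curve meets the s-axis where -s**2 + 7*s - 10 = 0, i.e. -(s - 5)*(s - 2) = 0, at s = 2, 5.
On [2, 5] the curve lies above the axis; ∫[2,5] (-s**2 + 7*s - 10) ds = 9/2, giving area 9/2.

9/2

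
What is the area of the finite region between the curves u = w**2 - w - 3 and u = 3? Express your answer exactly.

125/6

Both boundary curves give u as a function of w, so integrate with respect to w. Setting them equal: w**2 - w - 6 = 0, i.e. (w - 3)*(w + 2) = 0, so they meet at w = -2, 3.
For w in [-2, 3], u = w**2 - w - 3 is on the left; area = ∫[-2,3] (-(w**2 - w - 6)) dw = 125/6.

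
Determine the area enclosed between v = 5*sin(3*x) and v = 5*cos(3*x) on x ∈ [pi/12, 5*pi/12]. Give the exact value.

On [pi/12, 5*pi/12], (5*sin(3*x)) - (5*cos(3*x)) = 5*sin(3*x) - 5*cos(3*x) is ≥ 0 throughout, so the area is a single integral of |5*sin(3*x) - 5*cos(3*x)|.
∫[pi/12,5*pi/12] (5*sin(3*x) - 5*cos(3*x)) dx = 10*sqrt(2)/3.

10*sqrt(2)/3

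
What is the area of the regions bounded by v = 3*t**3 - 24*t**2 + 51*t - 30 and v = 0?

71/2

Set the curves equal: 3*t**3 - 24*t**2 + 51*t - 30 = 0, so 3*t**3 - 24*t**2 + 51*t - 30 = 0, which factors as 3*(t - 5)*(t - 2)*(t - 1) = 0. The curves meet at t = 1, 2, 5.
On [1, 2], v = 3*t**3 - 24*t**2 + 51*t - 30 is on top; that piece has area ∫[1,2] (3*t**3 - 24*t**2 + 51*t - 30) dt = 7/4.
On [2, 5], v = 0 is on top; that piece has area ∫[2,5] (-(3*t**3 - 24*t**2 + 51*t - 30)) dt = 135/4.
Total enclosed area = 7/4 + 135/4 = 71/2.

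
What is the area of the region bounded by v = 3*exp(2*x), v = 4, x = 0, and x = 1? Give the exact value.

-13/2 - 4*log(3) + 8*log(2) + 3*exp(2)/2

The difference (3*exp(2*x)) - (4) = 3*exp(2*x) - 4 changes sign at x = -log(3)/2 + log(2) inside [0, 1], so split the integral there.
∫[0,-log(3)/2 + log(2)] (3*exp(2*x) - 4) dx = log(9/16) + 1/2; the area of that piece is -1/2 + log(16/9).
∫[-log(3)/2 + log(2),1] (3*exp(2*x) - 4) dx = -6 - 2*log(3) + 4*log(2) + 3*exp(2)/2.
Total area = (-1/2 + log(16/9)) + (-6 - 2*log(3) + 4*log(2) + 3*exp(2)/2) = -13/2 - 4*log(3) + 8*log(2) + 3*exp(2)/2.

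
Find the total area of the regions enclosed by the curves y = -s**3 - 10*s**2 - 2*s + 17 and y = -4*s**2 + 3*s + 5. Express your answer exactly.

131/4

Set the curves equal: -s**3 - 10*s**2 - 2*s + 17 = -4*s**2 + 3*s + 5, so -s**3 - 6*s**2 - 5*s + 12 = 0, which factors as -(s - 1)*(s + 3)*(s + 4) = 0. The curves meet at s = -4, -3, 1.
On [-4, -3], y = -4*s**2 + 3*s + 5 is on top; that piece has area ∫[-4,-3] (-(-s**3 - 6*s**2 - 5*s + 12)) ds = 3/4.
On [-3, 1], y = -s**3 - 10*s**2 - 2*s + 17 is on top; that piece has area ∫[-3,1] (-s**3 - 6*s**2 - 5*s + 12) ds = 32.
Total enclosed area = 3/4 + 32 = 131/4.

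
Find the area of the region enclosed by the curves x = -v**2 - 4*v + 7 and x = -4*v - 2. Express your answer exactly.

Both boundary curves give x as a function of v, so integrate with respect to v. Setting them equal: -v**2 + 9 = 0, i.e. -(v - 3)*(v + 3) = 0, so they meet at v = -3, 3.
For v in [-3, 3], x = -v**2 - 4*v + 7 is on the right; area = ∫[-3,3] (-v**2 + 9) dv = 36.

36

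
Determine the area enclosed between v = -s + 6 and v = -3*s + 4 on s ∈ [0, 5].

On [0, 5], (-s + 6) - (-3*s + 4) = 2*s + 2 is ≥ 0 throughout, so the area is a single integral of |2*s + 2|.
∫[0,5] (2*s + 2) ds = 35.

35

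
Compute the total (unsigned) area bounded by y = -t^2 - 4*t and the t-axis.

The curve meets the t-axis where -t^2 - 4*t = 0, i.e. -t*(t + 4) = 0, at t = -4, 0.
On [-4, 0] the curve lies above the axis; ∫[-4,0] (-t^2 - 4*t) dt = 32/3, giving area 32/3.

32/3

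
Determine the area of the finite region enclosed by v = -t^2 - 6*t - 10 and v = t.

Set the curves equal: -t^2 - 6*t - 10 = t, so -t^2 - 7*t - 10 = 0, which factors as -(t + 2)*(t + 5) = 0. The curves meet at t = -5, -2.
On [-5, -2], v = -t^2 - 6*t - 10 is on top; that piece has area ∫[-5,-2] (-t^2 - 7*t - 10) dt = 9/2.

9/2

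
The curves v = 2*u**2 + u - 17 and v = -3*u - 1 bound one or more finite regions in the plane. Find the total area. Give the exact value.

72

Set the curves equal: 2*u**2 + u - 17 = -3*u - 1, so 2*u**2 + 4*u - 16 = 0, which factors as 2*(u - 2)*(u + 4) = 0. The curves meet at u = -4, 2.
On [-4, 2], v = -3*u - 1 is on top; that piece has area ∫[-4,2] (-(2*u**2 + 4*u - 16)) du = 72.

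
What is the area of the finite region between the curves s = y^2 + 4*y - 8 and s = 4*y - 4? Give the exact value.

Both boundary curves give s as a function of y, so integrate with respect to y. Setting them equal: y^2 - 4 = 0, i.e. (y - 2)*(y + 2) = 0, so they meet at y = -2, 2.
For y in [-2, 2], s = y^2 + 4*y - 8 is on the left; area = ∫[-2,2] (-(y^2 - 4)) dy = 32/3.

32/3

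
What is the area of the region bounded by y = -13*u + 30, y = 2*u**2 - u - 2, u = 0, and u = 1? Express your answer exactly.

On [0, 1], (-13*u + 30) - (2*u**2 - u - 2) = -2*u**2 - 12*u + 32 is ≥ 0 throughout, so the area is a single integral of |-2*u**2 - 12*u + 32|.
∫[0,1] (-2*u**2 - 12*u + 32) du = 76/3.

76/3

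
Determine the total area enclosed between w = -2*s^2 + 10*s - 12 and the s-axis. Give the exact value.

1/3

The curve meets the s-axis where -2*s^2 + 10*s - 12 = 0, i.e. -2*(s - 3)*(s - 2) = 0, at s = 2, 3.
On [2, 3] the curve lies above the axis; ∫[2,3] (-2*s^2 + 10*s - 12) ds = 1/3, giving area 1/3.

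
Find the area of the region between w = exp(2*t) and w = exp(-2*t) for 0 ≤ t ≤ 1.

On [0, 1], (exp(2*t)) - (exp(-2*t)) = exp(2*t) - exp(-2*t) is ≥ 0 throughout, so the area is a single integral of |exp(2*t) - exp(-2*t)|.
∫[0,1] (exp(2*t) - exp(-2*t)) dt = -1 + exp(-2)/2 + exp(2)/2.

-1 + exp(-2)/2 + exp(2)/2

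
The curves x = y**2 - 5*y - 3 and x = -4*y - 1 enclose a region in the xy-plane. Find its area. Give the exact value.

Both boundary curves give x as a function of y, so integrate with respect to y. Setting them equal: y**2 - y - 2 = 0, i.e. (y - 2)*(y + 1) = 0, so they meet at y = -1, 2.
For y in [-1, 2], x = y**2 - 5*y - 3 is on the left; area = ∫[-1,2] (-(y**2 - y - 2)) dy = 9/2.

9/2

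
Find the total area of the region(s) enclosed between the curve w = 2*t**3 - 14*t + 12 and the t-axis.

131/2

The curve meets the t-axis where 2*t**3 - 14*t + 12 = 0, i.e. 2*(t - 2)*(t - 1)*(t + 3) = 0, at t = -3, 1, 2.
On [-3, 1] the curve lies above the axis; ∫[-3,1] (2*t**3 - 14*t + 12) dt = 64, giving area 64.
On [1, 2] the curve lies below the axis; ∫[1,2] (2*t**3 - 14*t + 12) dt = -3/2, giving area 3/2.
Total area = 64 + 3/2 = 131/2.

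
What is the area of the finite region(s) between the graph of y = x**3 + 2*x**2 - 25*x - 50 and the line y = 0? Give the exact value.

The curve meets the x-axis where x**3 + 2*x**2 - 25*x - 50 = 0, i.e. (x - 5)*(x + 2)*(x + 5) = 0, at x = -5, -2, 5.
On [-5, -2] the curve lies above the axis; ∫[-5,-2] (x**3 + 2*x**2 - 25*x - 50) dx = 153/4, giving area 153/4.
On [-2, 5] the curve lies below the axis; ∫[-2,5] (x**3 + 2*x**2 - 25*x - 50) dx = -4459/12, giving area 4459/12.
Total area = 153/4 + 4459/12 = 2459/6.

2459/6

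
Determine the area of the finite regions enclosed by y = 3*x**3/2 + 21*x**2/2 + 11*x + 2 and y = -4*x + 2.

253/8

Set the curves equal: 3*x**3/2 + 21*x**2/2 + 11*x + 2 = -4*x + 2, so 3*x**3/2 + 21*x**2/2 + 15*x = 0, which factors as 3*x*(x + 2)*(x + 5)/2 = 0. The curves meet at x = -5, -2, 0.
On [-5, -2], y = 3*x**3/2 + 21*x**2/2 + 11*x + 2 is on top; that piece has area ∫[-5,-2] (3*x**3/2 + 21*x**2/2 + 15*x) dx = 189/8.
On [-2, 0], y = -4*x + 2 is on top; that piece has area ∫[-2,0] (-(3*x**3/2 + 21*x**2/2 + 15*x)) dx = 8.
Total enclosed area = 189/8 + 8 = 253/8.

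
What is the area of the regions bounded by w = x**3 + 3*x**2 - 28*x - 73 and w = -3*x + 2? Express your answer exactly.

524

Set the curves equal: x**3 + 3*x**2 - 28*x - 73 = -3*x + 2, so x**3 + 3*x**2 - 25*x - 75 = 0, which factors as (x - 5)*(x + 3)*(x + 5) = 0. The curves meet at x = -5, -3, 5.
On [-5, -3], w = x**3 + 3*x**2 - 28*x - 73 is on top; that piece has area ∫[-5,-3] (x**3 + 3*x**2 - 25*x - 75) dx = 12.
On [-3, 5], w = -3*x + 2 is on top; that piece has area ∫[-3,5] (-(x**3 + 3*x**2 - 25*x - 75)) dx = 512.
Total enclosed area = 12 + 512 = 524.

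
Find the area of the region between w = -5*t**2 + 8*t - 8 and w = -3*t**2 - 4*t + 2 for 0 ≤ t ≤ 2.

8

The difference (-5*t**2 + 8*t - 8) - (-3*t**2 - 4*t + 2) = -2*t**2 + 12*t - 10 changes sign at t = 1 inside [0, 2], so split the integral there.
∫[0,1] (-2*t**2 + 12*t - 10) dt = -14/3; the area of that piece is 14/3.
∫[1,2] (-2*t**2 + 12*t - 10) dt = 10/3.
Total area = 14/3 + 10/3 = 8.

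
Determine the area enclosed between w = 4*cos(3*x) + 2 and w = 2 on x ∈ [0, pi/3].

The difference (4*cos(3*x) + 2) - (2) = 4*cos(3*x) changes sign at x = pi/6 inside [0, pi/3], so split the integral there.
∫[0,pi/6] (4*cos(3*x)) dx = 4/3.
∫[pi/6,pi/3] (4*cos(3*x)) dx = -4/3; the area of that piece is 4/3.
Total area = 4/3 + 4/3 = 8/3.

8/3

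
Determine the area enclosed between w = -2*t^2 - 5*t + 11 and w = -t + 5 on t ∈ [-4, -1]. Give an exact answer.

The difference (-2*t^2 - 5*t + 11) - (-t + 5) = -2*t^2 - 4*t + 6 changes sign at t = -3 inside [-4, -1], so split the integral there.
∫[-4,-3] (-2*t^2 - 4*t + 6) dt = -14/3; the area of that piece is 14/3.
∫[-3,-1] (-2*t^2 - 4*t + 6) dt = 32/3.
Total area = 14/3 + 32/3 = 46/3.

46/3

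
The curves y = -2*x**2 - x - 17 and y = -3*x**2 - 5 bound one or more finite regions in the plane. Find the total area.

343/6

Set the curves equal: -2*x**2 - x - 17 = -3*x**2 - 5, so x**2 - x - 12 = 0, which factors as (x - 4)*(x + 3) = 0. The curves meet at x = -3, 4.
On [-3, 4], y = -3*x**2 - 5 is on top; that piece has area ∫[-3,4] (-(x**2 - x - 12)) dx = 343/6.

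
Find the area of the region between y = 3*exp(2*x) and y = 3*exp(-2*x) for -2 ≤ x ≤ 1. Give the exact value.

The difference (3*exp(2*x)) - (3*exp(-2*x)) = 3*exp(2*x) - 3*exp(-2*x) changes sign at x = 0 inside [-2, 1], so split the integral there.
∫[-2,0] (3*exp(2*x) - 3*exp(-2*x)) dx = -3*exp(4)/2 - 3*exp(-4)/2 + 3; the area of that piece is -3 + 3*exp(-4)/2 + 3*exp(4)/2.
∫[0,1] (3*exp(2*x) - 3*exp(-2*x)) dx = -3 + 3*exp(-2)/2 + 3*exp(2)/2.
Total area = (-3 + 3*exp(-4)/2 + 3*exp(4)/2) + (-3 + 3*exp(-2)/2 + 3*exp(2)/2) = -6 + 3*exp(-4)/2 + 3*exp(-2)/2 + 3*exp(2)/2 + 3*exp(4)/2.

-6 + 3*exp(-4)/2 + 3*exp(-2)/2 + 3*exp(2)/2 + 3*exp(4)/2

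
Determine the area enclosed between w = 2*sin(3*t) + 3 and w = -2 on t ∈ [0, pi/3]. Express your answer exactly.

4/3 + 5*pi/3

On [0, pi/3], (2*sin(3*t) + 3) - (-2) = 2*sin(3*t) + 5 is ≥ 0 throughout, so the area is a single integral of |2*sin(3*t) + 5|.
∫[0,pi/3] (2*sin(3*t) + 5) dt = 4/3 + 5*pi/3.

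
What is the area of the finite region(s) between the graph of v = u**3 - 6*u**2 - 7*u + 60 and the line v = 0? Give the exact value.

517/2

The curve meets the u-axis where u**3 - 6*u**2 - 7*u + 60 = 0, i.e. (u - 5)*(u - 4)*(u + 3) = 0, at u = -3, 4, 5.
On [-3, 4] the curve lies above the axis; ∫[-3,4] (u**3 - 6*u**2 - 7*u + 60) du = 1029/4, giving area 1029/4.
On [4, 5] the curve lies below the axis; ∫[4,5] (u**3 - 6*u**2 - 7*u + 60) du = -5/4, giving area 5/4.
Total area = 1029/4 + 5/4 = 517/2.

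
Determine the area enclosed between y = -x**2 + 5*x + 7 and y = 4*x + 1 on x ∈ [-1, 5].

94/3

The difference (-x**2 + 5*x + 7) - (4*x + 1) = -x**2 + x + 6 changes sign at x = 3 inside [-1, 5], so split the integral there.
∫[-1,3] (-x**2 + x + 6) dx = 56/3.
∫[3,5] (-x**2 + x + 6) dx = -38/3; the area of that piece is 38/3.
Total area = 56/3 + 38/3 = 94/3.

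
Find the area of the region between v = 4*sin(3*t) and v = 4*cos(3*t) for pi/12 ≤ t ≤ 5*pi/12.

On [pi/12, 5*pi/12], (4*sin(3*t)) - (4*cos(3*t)) = 4*sin(3*t) - 4*cos(3*t) is ≥ 0 throughout, so the area is a single integral of |4*sin(3*t) - 4*cos(3*t)|.
∫[pi/12,5*pi/12] (4*sin(3*t) - 4*cos(3*t)) dt = 8*sqrt(2)/3.

8*sqrt(2)/3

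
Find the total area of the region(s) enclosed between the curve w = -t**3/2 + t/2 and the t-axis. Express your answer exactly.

The curve meets the t-axis where -t**3/2 + t/2 = 0, i.e. -t*(t - 1)*(t + 1)/2 = 0, at t = -1, 0, 1.
On [-1, 0] the curve lies below the axis; ∫[-1,0] (-t**3/2 + t/2) dt = -1/8, giving area 1/8.
On [0, 1] the curve lies above the axis; ∫[0,1] (-t**3/2 + t/2) dt = 1/8, giving area 1/8.
Total area = 1/8 + 1/8 = 1/4.

1/4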